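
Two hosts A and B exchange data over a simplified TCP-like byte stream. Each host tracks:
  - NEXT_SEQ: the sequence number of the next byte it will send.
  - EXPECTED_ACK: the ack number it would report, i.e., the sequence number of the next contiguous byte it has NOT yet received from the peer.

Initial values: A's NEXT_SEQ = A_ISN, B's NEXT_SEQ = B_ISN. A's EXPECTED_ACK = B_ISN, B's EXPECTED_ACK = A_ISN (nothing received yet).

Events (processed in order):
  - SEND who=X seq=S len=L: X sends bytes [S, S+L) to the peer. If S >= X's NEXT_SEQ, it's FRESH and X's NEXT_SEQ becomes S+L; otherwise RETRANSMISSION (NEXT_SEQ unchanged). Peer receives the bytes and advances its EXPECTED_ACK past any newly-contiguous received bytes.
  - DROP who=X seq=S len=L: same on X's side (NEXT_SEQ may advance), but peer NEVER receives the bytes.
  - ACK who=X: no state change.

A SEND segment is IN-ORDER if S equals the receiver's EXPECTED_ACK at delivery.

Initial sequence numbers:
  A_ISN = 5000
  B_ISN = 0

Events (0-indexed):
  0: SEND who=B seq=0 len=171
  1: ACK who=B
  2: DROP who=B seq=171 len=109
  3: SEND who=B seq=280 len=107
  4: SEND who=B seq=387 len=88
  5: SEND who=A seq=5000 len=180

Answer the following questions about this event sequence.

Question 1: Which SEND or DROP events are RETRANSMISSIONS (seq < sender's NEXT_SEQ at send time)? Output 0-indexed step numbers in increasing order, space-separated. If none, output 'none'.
Step 0: SEND seq=0 -> fresh
Step 2: DROP seq=171 -> fresh
Step 3: SEND seq=280 -> fresh
Step 4: SEND seq=387 -> fresh
Step 5: SEND seq=5000 -> fresh

Answer: none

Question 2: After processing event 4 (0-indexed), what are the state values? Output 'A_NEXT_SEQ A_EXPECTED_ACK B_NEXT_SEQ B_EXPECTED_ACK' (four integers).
After event 0: A_seq=5000 A_ack=171 B_seq=171 B_ack=5000
After event 1: A_seq=5000 A_ack=171 B_seq=171 B_ack=5000
After event 2: A_seq=5000 A_ack=171 B_seq=280 B_ack=5000
After event 3: A_seq=5000 A_ack=171 B_seq=387 B_ack=5000
After event 4: A_seq=5000 A_ack=171 B_seq=475 B_ack=5000

5000 171 475 5000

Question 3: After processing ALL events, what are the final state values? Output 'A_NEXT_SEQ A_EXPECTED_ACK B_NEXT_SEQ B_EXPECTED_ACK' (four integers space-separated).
Answer: 5180 171 475 5180

Derivation:
After event 0: A_seq=5000 A_ack=171 B_seq=171 B_ack=5000
After event 1: A_seq=5000 A_ack=171 B_seq=171 B_ack=5000
After event 2: A_seq=5000 A_ack=171 B_seq=280 B_ack=5000
After event 3: A_seq=5000 A_ack=171 B_seq=387 B_ack=5000
After event 4: A_seq=5000 A_ack=171 B_seq=475 B_ack=5000
After event 5: A_seq=5180 A_ack=171 B_seq=475 B_ack=5180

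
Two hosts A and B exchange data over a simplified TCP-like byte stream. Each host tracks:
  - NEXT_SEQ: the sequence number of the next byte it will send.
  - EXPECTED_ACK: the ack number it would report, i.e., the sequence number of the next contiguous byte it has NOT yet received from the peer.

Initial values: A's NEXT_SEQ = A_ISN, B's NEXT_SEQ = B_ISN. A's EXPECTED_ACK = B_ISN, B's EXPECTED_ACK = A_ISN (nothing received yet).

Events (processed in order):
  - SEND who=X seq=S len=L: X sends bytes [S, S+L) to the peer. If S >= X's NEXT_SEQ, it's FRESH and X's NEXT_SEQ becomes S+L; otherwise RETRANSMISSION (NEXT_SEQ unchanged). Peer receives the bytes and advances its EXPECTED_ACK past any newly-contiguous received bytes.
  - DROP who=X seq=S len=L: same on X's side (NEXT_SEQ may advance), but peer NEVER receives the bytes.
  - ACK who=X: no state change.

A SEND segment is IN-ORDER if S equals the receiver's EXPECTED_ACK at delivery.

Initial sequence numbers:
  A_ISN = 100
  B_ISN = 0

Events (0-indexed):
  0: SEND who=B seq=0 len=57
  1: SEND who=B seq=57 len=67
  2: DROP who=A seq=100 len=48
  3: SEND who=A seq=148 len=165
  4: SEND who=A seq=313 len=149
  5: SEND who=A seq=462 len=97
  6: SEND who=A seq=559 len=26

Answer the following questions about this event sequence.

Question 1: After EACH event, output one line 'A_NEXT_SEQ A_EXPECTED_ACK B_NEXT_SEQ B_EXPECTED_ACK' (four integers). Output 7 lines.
100 57 57 100
100 124 124 100
148 124 124 100
313 124 124 100
462 124 124 100
559 124 124 100
585 124 124 100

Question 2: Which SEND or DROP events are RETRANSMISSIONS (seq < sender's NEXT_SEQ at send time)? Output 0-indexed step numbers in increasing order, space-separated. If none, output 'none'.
Answer: none

Derivation:
Step 0: SEND seq=0 -> fresh
Step 1: SEND seq=57 -> fresh
Step 2: DROP seq=100 -> fresh
Step 3: SEND seq=148 -> fresh
Step 4: SEND seq=313 -> fresh
Step 5: SEND seq=462 -> fresh
Step 6: SEND seq=559 -> fresh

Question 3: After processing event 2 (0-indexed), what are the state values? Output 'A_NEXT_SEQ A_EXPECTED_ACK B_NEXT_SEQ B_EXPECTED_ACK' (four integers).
After event 0: A_seq=100 A_ack=57 B_seq=57 B_ack=100
After event 1: A_seq=100 A_ack=124 B_seq=124 B_ack=100
After event 2: A_seq=148 A_ack=124 B_seq=124 B_ack=100

148 124 124 100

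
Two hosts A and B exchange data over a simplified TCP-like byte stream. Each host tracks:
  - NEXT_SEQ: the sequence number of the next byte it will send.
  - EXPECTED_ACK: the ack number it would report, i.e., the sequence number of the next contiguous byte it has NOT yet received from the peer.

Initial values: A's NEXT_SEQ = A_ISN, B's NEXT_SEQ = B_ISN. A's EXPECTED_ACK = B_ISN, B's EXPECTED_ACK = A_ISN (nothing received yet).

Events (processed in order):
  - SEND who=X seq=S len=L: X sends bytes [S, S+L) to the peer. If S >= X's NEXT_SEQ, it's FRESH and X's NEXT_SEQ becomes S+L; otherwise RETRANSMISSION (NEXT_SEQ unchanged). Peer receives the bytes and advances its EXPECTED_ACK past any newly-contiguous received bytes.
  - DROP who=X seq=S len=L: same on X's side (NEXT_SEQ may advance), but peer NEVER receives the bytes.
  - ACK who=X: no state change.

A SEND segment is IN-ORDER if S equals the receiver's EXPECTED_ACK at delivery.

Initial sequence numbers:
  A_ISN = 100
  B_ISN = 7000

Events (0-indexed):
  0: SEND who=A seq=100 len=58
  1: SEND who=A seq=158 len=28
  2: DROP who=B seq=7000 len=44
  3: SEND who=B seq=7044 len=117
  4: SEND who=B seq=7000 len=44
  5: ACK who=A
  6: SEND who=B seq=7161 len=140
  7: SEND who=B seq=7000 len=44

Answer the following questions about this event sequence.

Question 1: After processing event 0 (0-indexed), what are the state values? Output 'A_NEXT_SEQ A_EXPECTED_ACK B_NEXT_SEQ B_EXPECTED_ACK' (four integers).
After event 0: A_seq=158 A_ack=7000 B_seq=7000 B_ack=158

158 7000 7000 158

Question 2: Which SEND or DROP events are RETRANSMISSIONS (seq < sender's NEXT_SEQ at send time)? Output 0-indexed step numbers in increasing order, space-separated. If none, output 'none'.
Step 0: SEND seq=100 -> fresh
Step 1: SEND seq=158 -> fresh
Step 2: DROP seq=7000 -> fresh
Step 3: SEND seq=7044 -> fresh
Step 4: SEND seq=7000 -> retransmit
Step 6: SEND seq=7161 -> fresh
Step 7: SEND seq=7000 -> retransmit

Answer: 4 7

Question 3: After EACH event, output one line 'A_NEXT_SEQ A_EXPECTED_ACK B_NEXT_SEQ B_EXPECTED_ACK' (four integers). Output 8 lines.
158 7000 7000 158
186 7000 7000 186
186 7000 7044 186
186 7000 7161 186
186 7161 7161 186
186 7161 7161 186
186 7301 7301 186
186 7301 7301 186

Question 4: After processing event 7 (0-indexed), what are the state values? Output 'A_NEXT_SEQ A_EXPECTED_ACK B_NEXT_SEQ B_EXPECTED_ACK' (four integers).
After event 0: A_seq=158 A_ack=7000 B_seq=7000 B_ack=158
After event 1: A_seq=186 A_ack=7000 B_seq=7000 B_ack=186
After event 2: A_seq=186 A_ack=7000 B_seq=7044 B_ack=186
After event 3: A_seq=186 A_ack=7000 B_seq=7161 B_ack=186
After event 4: A_seq=186 A_ack=7161 B_seq=7161 B_ack=186
After event 5: A_seq=186 A_ack=7161 B_seq=7161 B_ack=186
After event 6: A_seq=186 A_ack=7301 B_seq=7301 B_ack=186
After event 7: A_seq=186 A_ack=7301 B_seq=7301 B_ack=186

186 7301 7301 186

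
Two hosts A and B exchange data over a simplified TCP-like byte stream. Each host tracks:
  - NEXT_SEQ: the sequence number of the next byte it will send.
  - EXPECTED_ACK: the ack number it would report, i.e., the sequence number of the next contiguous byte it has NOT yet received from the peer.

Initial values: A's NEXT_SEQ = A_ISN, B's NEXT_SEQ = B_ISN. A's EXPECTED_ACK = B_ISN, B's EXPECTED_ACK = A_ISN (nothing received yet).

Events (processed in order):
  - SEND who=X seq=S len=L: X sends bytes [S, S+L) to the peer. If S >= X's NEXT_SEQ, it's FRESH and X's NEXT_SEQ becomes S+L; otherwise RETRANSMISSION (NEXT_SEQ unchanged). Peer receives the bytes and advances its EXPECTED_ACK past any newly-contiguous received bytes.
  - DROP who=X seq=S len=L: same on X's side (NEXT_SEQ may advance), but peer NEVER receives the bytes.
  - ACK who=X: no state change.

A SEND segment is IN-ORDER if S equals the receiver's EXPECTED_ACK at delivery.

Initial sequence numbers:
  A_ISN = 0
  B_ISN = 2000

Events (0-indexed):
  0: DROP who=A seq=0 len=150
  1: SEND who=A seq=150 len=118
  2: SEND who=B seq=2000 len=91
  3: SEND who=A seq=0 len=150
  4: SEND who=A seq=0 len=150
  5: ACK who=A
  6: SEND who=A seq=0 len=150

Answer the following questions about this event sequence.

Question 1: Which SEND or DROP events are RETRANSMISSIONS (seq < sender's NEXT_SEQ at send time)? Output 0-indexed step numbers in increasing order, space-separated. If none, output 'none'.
Answer: 3 4 6

Derivation:
Step 0: DROP seq=0 -> fresh
Step 1: SEND seq=150 -> fresh
Step 2: SEND seq=2000 -> fresh
Step 3: SEND seq=0 -> retransmit
Step 4: SEND seq=0 -> retransmit
Step 6: SEND seq=0 -> retransmit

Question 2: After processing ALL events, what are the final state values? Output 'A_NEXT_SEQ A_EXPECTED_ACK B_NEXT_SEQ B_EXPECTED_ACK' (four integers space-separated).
Answer: 268 2091 2091 268

Derivation:
After event 0: A_seq=150 A_ack=2000 B_seq=2000 B_ack=0
After event 1: A_seq=268 A_ack=2000 B_seq=2000 B_ack=0
After event 2: A_seq=268 A_ack=2091 B_seq=2091 B_ack=0
After event 3: A_seq=268 A_ack=2091 B_seq=2091 B_ack=268
After event 4: A_seq=268 A_ack=2091 B_seq=2091 B_ack=268
After event 5: A_seq=268 A_ack=2091 B_seq=2091 B_ack=268
After event 6: A_seq=268 A_ack=2091 B_seq=2091 B_ack=268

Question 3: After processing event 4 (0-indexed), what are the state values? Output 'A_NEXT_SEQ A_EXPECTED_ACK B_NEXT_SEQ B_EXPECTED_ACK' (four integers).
After event 0: A_seq=150 A_ack=2000 B_seq=2000 B_ack=0
After event 1: A_seq=268 A_ack=2000 B_seq=2000 B_ack=0
After event 2: A_seq=268 A_ack=2091 B_seq=2091 B_ack=0
After event 3: A_seq=268 A_ack=2091 B_seq=2091 B_ack=268
After event 4: A_seq=268 A_ack=2091 B_seq=2091 B_ack=268

268 2091 2091 268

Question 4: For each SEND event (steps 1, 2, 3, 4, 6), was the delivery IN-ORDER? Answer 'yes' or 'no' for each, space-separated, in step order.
Step 1: SEND seq=150 -> out-of-order
Step 2: SEND seq=2000 -> in-order
Step 3: SEND seq=0 -> in-order
Step 4: SEND seq=0 -> out-of-order
Step 6: SEND seq=0 -> out-of-order

Answer: no yes yes no no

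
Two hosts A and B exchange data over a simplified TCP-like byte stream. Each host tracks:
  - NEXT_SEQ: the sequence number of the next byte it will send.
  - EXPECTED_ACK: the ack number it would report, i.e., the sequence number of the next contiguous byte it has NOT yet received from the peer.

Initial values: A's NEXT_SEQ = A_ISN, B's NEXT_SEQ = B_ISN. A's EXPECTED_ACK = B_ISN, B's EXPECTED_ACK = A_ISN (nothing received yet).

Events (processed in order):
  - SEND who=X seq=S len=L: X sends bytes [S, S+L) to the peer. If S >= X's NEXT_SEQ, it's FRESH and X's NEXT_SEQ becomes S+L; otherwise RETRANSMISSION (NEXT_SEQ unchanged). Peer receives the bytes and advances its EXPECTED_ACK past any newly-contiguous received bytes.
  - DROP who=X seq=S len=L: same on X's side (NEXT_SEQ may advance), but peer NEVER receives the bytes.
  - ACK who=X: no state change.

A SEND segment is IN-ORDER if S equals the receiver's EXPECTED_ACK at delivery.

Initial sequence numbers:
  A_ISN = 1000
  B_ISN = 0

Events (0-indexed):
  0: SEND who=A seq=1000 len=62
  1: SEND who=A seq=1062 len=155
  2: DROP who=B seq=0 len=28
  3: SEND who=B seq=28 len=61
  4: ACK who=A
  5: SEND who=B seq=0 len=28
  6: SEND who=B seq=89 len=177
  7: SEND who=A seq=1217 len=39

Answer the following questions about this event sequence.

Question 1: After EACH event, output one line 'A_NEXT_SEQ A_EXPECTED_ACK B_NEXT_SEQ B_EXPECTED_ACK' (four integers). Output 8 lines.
1062 0 0 1062
1217 0 0 1217
1217 0 28 1217
1217 0 89 1217
1217 0 89 1217
1217 89 89 1217
1217 266 266 1217
1256 266 266 1256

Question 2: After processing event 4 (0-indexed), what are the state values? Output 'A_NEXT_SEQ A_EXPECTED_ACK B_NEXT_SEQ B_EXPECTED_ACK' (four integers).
After event 0: A_seq=1062 A_ack=0 B_seq=0 B_ack=1062
After event 1: A_seq=1217 A_ack=0 B_seq=0 B_ack=1217
After event 2: A_seq=1217 A_ack=0 B_seq=28 B_ack=1217
After event 3: A_seq=1217 A_ack=0 B_seq=89 B_ack=1217
After event 4: A_seq=1217 A_ack=0 B_seq=89 B_ack=1217

1217 0 89 1217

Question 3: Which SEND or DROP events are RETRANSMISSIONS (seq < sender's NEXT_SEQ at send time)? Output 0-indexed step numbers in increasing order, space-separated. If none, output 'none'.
Step 0: SEND seq=1000 -> fresh
Step 1: SEND seq=1062 -> fresh
Step 2: DROP seq=0 -> fresh
Step 3: SEND seq=28 -> fresh
Step 5: SEND seq=0 -> retransmit
Step 6: SEND seq=89 -> fresh
Step 7: SEND seq=1217 -> fresh

Answer: 5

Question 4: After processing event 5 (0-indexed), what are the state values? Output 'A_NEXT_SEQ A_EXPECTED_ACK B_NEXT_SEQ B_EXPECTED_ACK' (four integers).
After event 0: A_seq=1062 A_ack=0 B_seq=0 B_ack=1062
After event 1: A_seq=1217 A_ack=0 B_seq=0 B_ack=1217
After event 2: A_seq=1217 A_ack=0 B_seq=28 B_ack=1217
After event 3: A_seq=1217 A_ack=0 B_seq=89 B_ack=1217
After event 4: A_seq=1217 A_ack=0 B_seq=89 B_ack=1217
After event 5: A_seq=1217 A_ack=89 B_seq=89 B_ack=1217

1217 89 89 1217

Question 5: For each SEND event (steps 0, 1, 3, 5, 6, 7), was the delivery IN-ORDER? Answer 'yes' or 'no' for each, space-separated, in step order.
Answer: yes yes no yes yes yes

Derivation:
Step 0: SEND seq=1000 -> in-order
Step 1: SEND seq=1062 -> in-order
Step 3: SEND seq=28 -> out-of-order
Step 5: SEND seq=0 -> in-order
Step 6: SEND seq=89 -> in-order
Step 7: SEND seq=1217 -> in-order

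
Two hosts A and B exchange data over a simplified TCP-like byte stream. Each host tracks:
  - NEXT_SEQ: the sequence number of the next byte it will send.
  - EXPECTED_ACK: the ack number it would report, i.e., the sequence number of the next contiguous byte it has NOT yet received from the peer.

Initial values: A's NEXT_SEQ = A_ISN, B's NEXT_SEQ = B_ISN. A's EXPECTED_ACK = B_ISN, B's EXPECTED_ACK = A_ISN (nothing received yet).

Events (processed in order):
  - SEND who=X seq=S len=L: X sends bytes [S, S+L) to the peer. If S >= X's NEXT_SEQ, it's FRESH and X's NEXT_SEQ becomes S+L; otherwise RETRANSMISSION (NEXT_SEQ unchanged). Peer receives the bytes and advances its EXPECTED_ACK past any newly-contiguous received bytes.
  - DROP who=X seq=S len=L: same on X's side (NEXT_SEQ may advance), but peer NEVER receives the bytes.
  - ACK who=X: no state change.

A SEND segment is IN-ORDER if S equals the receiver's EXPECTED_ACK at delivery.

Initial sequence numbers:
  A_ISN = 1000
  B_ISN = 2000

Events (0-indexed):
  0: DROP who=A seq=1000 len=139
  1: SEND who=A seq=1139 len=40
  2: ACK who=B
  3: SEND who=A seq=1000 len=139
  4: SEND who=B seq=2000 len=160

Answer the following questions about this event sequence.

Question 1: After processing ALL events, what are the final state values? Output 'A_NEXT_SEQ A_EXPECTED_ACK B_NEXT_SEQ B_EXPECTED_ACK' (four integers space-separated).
Answer: 1179 2160 2160 1179

Derivation:
After event 0: A_seq=1139 A_ack=2000 B_seq=2000 B_ack=1000
After event 1: A_seq=1179 A_ack=2000 B_seq=2000 B_ack=1000
After event 2: A_seq=1179 A_ack=2000 B_seq=2000 B_ack=1000
After event 3: A_seq=1179 A_ack=2000 B_seq=2000 B_ack=1179
After event 4: A_seq=1179 A_ack=2160 B_seq=2160 B_ack=1179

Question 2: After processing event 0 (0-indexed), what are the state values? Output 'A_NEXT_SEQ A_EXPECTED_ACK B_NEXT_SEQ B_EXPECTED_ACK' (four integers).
After event 0: A_seq=1139 A_ack=2000 B_seq=2000 B_ack=1000

1139 2000 2000 1000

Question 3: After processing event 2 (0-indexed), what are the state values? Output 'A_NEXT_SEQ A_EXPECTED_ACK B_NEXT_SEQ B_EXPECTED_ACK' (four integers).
After event 0: A_seq=1139 A_ack=2000 B_seq=2000 B_ack=1000
After event 1: A_seq=1179 A_ack=2000 B_seq=2000 B_ack=1000
After event 2: A_seq=1179 A_ack=2000 B_seq=2000 B_ack=1000

1179 2000 2000 1000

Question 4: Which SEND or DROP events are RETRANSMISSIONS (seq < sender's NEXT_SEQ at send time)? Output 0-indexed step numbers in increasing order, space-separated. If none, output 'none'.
Answer: 3

Derivation:
Step 0: DROP seq=1000 -> fresh
Step 1: SEND seq=1139 -> fresh
Step 3: SEND seq=1000 -> retransmit
Step 4: SEND seq=2000 -> fresh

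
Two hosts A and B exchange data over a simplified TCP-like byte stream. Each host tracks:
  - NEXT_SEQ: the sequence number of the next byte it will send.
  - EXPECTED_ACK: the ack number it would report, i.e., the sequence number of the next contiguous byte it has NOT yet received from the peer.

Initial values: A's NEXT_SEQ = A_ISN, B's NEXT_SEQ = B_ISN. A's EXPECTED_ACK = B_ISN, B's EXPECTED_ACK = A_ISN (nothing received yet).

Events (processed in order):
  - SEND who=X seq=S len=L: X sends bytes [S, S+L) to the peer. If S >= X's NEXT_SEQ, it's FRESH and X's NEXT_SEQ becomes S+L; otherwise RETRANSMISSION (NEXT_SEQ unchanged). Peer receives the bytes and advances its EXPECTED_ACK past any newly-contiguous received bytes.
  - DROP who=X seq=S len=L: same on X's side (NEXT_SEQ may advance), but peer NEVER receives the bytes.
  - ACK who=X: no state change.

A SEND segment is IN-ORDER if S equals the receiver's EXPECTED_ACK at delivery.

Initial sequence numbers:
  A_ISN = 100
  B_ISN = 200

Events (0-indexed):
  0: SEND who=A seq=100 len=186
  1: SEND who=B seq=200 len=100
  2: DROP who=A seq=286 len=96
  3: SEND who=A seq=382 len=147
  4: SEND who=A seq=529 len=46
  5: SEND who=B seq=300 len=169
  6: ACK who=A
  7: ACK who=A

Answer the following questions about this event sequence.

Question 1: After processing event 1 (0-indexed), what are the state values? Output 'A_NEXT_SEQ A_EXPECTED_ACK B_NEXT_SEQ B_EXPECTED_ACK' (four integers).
After event 0: A_seq=286 A_ack=200 B_seq=200 B_ack=286
After event 1: A_seq=286 A_ack=300 B_seq=300 B_ack=286

286 300 300 286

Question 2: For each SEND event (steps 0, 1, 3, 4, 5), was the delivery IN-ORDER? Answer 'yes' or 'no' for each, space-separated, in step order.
Answer: yes yes no no yes

Derivation:
Step 0: SEND seq=100 -> in-order
Step 1: SEND seq=200 -> in-order
Step 3: SEND seq=382 -> out-of-order
Step 4: SEND seq=529 -> out-of-order
Step 5: SEND seq=300 -> in-order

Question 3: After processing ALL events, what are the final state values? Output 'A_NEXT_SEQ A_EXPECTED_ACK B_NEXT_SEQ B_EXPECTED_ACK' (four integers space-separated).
After event 0: A_seq=286 A_ack=200 B_seq=200 B_ack=286
After event 1: A_seq=286 A_ack=300 B_seq=300 B_ack=286
After event 2: A_seq=382 A_ack=300 B_seq=300 B_ack=286
After event 3: A_seq=529 A_ack=300 B_seq=300 B_ack=286
After event 4: A_seq=575 A_ack=300 B_seq=300 B_ack=286
After event 5: A_seq=575 A_ack=469 B_seq=469 B_ack=286
After event 6: A_seq=575 A_ack=469 B_seq=469 B_ack=286
After event 7: A_seq=575 A_ack=469 B_seq=469 B_ack=286

Answer: 575 469 469 286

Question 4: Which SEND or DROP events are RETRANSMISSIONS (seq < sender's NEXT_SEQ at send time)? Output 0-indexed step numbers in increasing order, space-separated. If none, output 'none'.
Step 0: SEND seq=100 -> fresh
Step 1: SEND seq=200 -> fresh
Step 2: DROP seq=286 -> fresh
Step 3: SEND seq=382 -> fresh
Step 4: SEND seq=529 -> fresh
Step 5: SEND seq=300 -> fresh

Answer: none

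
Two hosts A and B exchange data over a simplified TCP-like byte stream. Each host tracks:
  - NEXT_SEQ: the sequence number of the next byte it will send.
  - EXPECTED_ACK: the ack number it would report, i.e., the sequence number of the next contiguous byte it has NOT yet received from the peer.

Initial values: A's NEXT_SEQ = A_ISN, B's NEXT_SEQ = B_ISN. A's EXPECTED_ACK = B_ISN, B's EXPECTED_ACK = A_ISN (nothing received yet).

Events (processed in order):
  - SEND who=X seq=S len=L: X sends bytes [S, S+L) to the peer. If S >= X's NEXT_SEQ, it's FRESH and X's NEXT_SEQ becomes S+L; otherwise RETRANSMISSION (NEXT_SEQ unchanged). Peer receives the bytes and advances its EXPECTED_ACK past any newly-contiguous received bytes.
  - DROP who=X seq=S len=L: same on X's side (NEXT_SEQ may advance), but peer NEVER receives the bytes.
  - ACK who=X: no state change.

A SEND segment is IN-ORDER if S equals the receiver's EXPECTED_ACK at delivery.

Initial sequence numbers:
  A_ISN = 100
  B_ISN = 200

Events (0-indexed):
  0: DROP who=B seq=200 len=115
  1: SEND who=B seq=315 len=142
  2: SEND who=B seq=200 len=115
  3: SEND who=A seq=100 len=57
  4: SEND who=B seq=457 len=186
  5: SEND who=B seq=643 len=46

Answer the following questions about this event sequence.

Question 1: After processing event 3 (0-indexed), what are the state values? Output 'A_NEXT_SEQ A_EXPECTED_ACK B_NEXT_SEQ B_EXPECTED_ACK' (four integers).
After event 0: A_seq=100 A_ack=200 B_seq=315 B_ack=100
After event 1: A_seq=100 A_ack=200 B_seq=457 B_ack=100
After event 2: A_seq=100 A_ack=457 B_seq=457 B_ack=100
After event 3: A_seq=157 A_ack=457 B_seq=457 B_ack=157

157 457 457 157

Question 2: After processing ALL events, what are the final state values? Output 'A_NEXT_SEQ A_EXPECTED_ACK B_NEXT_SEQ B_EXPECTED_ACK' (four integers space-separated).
After event 0: A_seq=100 A_ack=200 B_seq=315 B_ack=100
After event 1: A_seq=100 A_ack=200 B_seq=457 B_ack=100
After event 2: A_seq=100 A_ack=457 B_seq=457 B_ack=100
After event 3: A_seq=157 A_ack=457 B_seq=457 B_ack=157
After event 4: A_seq=157 A_ack=643 B_seq=643 B_ack=157
After event 5: A_seq=157 A_ack=689 B_seq=689 B_ack=157

Answer: 157 689 689 157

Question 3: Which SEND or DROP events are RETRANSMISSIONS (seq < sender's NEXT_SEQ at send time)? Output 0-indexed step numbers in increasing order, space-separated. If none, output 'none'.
Step 0: DROP seq=200 -> fresh
Step 1: SEND seq=315 -> fresh
Step 2: SEND seq=200 -> retransmit
Step 3: SEND seq=100 -> fresh
Step 4: SEND seq=457 -> fresh
Step 5: SEND seq=643 -> fresh

Answer: 2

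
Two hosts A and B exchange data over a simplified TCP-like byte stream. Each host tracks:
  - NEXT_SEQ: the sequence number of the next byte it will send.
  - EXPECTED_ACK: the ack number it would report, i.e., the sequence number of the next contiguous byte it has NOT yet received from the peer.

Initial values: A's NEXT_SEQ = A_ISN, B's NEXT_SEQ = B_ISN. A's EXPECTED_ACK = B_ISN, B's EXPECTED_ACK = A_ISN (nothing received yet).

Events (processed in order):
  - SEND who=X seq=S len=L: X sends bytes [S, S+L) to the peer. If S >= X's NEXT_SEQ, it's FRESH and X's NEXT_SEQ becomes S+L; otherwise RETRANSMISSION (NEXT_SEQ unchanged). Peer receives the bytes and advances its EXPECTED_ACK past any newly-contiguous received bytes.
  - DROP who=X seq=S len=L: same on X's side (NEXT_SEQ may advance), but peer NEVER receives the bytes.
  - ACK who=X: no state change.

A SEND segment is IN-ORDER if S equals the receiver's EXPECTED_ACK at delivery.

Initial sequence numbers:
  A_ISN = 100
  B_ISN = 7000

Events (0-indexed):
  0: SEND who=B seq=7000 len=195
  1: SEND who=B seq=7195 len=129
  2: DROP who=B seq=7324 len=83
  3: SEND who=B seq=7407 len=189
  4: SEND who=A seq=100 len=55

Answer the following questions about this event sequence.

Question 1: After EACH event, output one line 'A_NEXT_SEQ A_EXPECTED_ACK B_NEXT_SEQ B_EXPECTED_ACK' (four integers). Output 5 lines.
100 7195 7195 100
100 7324 7324 100
100 7324 7407 100
100 7324 7596 100
155 7324 7596 155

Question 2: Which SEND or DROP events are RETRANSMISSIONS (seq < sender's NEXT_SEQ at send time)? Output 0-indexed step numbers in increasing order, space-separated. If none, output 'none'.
Answer: none

Derivation:
Step 0: SEND seq=7000 -> fresh
Step 1: SEND seq=7195 -> fresh
Step 2: DROP seq=7324 -> fresh
Step 3: SEND seq=7407 -> fresh
Step 4: SEND seq=100 -> fresh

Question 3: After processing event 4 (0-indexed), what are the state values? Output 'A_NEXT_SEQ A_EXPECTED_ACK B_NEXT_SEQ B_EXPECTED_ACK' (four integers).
After event 0: A_seq=100 A_ack=7195 B_seq=7195 B_ack=100
After event 1: A_seq=100 A_ack=7324 B_seq=7324 B_ack=100
After event 2: A_seq=100 A_ack=7324 B_seq=7407 B_ack=100
After event 3: A_seq=100 A_ack=7324 B_seq=7596 B_ack=100
After event 4: A_seq=155 A_ack=7324 B_seq=7596 B_ack=155

155 7324 7596 155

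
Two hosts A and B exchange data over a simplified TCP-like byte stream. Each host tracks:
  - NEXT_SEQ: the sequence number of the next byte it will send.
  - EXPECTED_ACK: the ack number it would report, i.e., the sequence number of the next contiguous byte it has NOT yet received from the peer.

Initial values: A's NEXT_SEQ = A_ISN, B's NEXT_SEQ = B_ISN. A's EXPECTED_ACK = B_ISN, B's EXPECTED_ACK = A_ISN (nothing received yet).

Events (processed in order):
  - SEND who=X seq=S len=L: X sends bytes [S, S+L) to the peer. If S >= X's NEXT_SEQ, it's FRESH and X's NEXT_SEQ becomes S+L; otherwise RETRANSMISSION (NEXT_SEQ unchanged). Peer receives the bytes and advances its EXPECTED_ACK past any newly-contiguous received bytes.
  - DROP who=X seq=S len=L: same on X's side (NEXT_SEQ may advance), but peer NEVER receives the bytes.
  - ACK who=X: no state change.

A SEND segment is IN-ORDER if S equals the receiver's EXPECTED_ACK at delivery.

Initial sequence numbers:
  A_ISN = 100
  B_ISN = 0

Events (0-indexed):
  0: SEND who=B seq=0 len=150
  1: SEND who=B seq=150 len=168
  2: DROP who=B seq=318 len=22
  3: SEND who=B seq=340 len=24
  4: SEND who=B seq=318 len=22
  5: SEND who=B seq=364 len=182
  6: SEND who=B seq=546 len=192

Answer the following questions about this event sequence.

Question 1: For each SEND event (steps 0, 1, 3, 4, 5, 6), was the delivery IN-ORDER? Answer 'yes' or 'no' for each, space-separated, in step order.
Step 0: SEND seq=0 -> in-order
Step 1: SEND seq=150 -> in-order
Step 3: SEND seq=340 -> out-of-order
Step 4: SEND seq=318 -> in-order
Step 5: SEND seq=364 -> in-order
Step 6: SEND seq=546 -> in-order

Answer: yes yes no yes yes yes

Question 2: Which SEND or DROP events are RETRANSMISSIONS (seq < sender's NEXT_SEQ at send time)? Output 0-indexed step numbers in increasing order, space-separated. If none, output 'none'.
Answer: 4

Derivation:
Step 0: SEND seq=0 -> fresh
Step 1: SEND seq=150 -> fresh
Step 2: DROP seq=318 -> fresh
Step 3: SEND seq=340 -> fresh
Step 4: SEND seq=318 -> retransmit
Step 5: SEND seq=364 -> fresh
Step 6: SEND seq=546 -> fresh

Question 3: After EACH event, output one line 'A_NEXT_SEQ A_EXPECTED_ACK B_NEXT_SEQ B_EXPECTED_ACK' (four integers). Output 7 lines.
100 150 150 100
100 318 318 100
100 318 340 100
100 318 364 100
100 364 364 100
100 546 546 100
100 738 738 100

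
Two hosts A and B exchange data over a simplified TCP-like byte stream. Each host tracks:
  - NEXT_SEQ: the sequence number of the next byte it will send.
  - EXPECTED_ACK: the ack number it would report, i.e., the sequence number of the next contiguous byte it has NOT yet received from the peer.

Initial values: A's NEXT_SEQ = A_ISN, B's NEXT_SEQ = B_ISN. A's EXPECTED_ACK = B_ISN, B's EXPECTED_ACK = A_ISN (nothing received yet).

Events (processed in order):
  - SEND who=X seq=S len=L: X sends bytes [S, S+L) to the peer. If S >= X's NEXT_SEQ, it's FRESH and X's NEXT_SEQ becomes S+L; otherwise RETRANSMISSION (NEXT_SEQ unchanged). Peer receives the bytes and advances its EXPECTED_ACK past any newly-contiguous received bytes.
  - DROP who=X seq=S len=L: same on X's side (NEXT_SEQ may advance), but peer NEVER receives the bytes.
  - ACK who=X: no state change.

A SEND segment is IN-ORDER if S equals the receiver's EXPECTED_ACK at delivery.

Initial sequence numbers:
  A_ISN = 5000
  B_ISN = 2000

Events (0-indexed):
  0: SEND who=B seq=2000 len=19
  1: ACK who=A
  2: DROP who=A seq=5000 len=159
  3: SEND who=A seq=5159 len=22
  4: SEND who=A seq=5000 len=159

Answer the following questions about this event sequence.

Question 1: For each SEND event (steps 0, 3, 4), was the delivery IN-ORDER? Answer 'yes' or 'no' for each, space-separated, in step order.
Step 0: SEND seq=2000 -> in-order
Step 3: SEND seq=5159 -> out-of-order
Step 4: SEND seq=5000 -> in-order

Answer: yes no yes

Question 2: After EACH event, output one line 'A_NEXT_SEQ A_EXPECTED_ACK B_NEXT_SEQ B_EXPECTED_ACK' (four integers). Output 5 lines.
5000 2019 2019 5000
5000 2019 2019 5000
5159 2019 2019 5000
5181 2019 2019 5000
5181 2019 2019 5181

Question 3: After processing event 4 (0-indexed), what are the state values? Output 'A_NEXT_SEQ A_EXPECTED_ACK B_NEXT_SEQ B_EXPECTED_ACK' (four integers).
After event 0: A_seq=5000 A_ack=2019 B_seq=2019 B_ack=5000
After event 1: A_seq=5000 A_ack=2019 B_seq=2019 B_ack=5000
After event 2: A_seq=5159 A_ack=2019 B_seq=2019 B_ack=5000
After event 3: A_seq=5181 A_ack=2019 B_seq=2019 B_ack=5000
After event 4: A_seq=5181 A_ack=2019 B_seq=2019 B_ack=5181

5181 2019 2019 5181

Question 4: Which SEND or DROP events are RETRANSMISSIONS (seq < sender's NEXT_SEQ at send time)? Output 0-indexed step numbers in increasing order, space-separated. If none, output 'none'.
Answer: 4

Derivation:
Step 0: SEND seq=2000 -> fresh
Step 2: DROP seq=5000 -> fresh
Step 3: SEND seq=5159 -> fresh
Step 4: SEND seq=5000 -> retransmit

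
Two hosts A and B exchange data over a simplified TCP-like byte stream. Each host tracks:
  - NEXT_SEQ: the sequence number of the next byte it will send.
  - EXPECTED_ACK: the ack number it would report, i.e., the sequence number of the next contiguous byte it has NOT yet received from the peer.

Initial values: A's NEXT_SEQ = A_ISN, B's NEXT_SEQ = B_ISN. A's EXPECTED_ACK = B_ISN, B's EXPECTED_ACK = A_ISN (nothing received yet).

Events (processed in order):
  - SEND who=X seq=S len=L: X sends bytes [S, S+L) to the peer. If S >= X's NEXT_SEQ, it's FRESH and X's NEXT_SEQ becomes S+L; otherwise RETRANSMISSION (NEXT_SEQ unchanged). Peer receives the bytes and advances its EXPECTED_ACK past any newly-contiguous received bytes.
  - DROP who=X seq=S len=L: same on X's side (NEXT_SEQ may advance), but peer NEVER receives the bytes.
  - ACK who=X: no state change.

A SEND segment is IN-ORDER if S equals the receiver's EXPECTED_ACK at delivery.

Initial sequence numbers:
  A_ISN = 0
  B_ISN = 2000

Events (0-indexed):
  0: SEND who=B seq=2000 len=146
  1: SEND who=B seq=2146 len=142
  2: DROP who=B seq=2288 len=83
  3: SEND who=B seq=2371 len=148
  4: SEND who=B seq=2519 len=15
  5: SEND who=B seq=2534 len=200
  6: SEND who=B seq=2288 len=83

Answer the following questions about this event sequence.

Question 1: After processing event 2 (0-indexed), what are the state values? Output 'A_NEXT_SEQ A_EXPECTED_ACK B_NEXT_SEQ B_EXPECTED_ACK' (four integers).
After event 0: A_seq=0 A_ack=2146 B_seq=2146 B_ack=0
After event 1: A_seq=0 A_ack=2288 B_seq=2288 B_ack=0
After event 2: A_seq=0 A_ack=2288 B_seq=2371 B_ack=0

0 2288 2371 0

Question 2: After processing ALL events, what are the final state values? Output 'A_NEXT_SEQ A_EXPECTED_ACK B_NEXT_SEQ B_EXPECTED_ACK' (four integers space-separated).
Answer: 0 2734 2734 0

Derivation:
After event 0: A_seq=0 A_ack=2146 B_seq=2146 B_ack=0
After event 1: A_seq=0 A_ack=2288 B_seq=2288 B_ack=0
After event 2: A_seq=0 A_ack=2288 B_seq=2371 B_ack=0
After event 3: A_seq=0 A_ack=2288 B_seq=2519 B_ack=0
After event 4: A_seq=0 A_ack=2288 B_seq=2534 B_ack=0
After event 5: A_seq=0 A_ack=2288 B_seq=2734 B_ack=0
After event 6: A_seq=0 A_ack=2734 B_seq=2734 B_ack=0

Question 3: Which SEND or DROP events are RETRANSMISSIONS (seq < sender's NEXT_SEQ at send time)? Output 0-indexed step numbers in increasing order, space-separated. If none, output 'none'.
Answer: 6

Derivation:
Step 0: SEND seq=2000 -> fresh
Step 1: SEND seq=2146 -> fresh
Step 2: DROP seq=2288 -> fresh
Step 3: SEND seq=2371 -> fresh
Step 4: SEND seq=2519 -> fresh
Step 5: SEND seq=2534 -> fresh
Step 6: SEND seq=2288 -> retransmit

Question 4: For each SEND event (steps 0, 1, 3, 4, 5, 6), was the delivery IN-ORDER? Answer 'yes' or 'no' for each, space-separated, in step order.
Step 0: SEND seq=2000 -> in-order
Step 1: SEND seq=2146 -> in-order
Step 3: SEND seq=2371 -> out-of-order
Step 4: SEND seq=2519 -> out-of-order
Step 5: SEND seq=2534 -> out-of-order
Step 6: SEND seq=2288 -> in-order

Answer: yes yes no no no yes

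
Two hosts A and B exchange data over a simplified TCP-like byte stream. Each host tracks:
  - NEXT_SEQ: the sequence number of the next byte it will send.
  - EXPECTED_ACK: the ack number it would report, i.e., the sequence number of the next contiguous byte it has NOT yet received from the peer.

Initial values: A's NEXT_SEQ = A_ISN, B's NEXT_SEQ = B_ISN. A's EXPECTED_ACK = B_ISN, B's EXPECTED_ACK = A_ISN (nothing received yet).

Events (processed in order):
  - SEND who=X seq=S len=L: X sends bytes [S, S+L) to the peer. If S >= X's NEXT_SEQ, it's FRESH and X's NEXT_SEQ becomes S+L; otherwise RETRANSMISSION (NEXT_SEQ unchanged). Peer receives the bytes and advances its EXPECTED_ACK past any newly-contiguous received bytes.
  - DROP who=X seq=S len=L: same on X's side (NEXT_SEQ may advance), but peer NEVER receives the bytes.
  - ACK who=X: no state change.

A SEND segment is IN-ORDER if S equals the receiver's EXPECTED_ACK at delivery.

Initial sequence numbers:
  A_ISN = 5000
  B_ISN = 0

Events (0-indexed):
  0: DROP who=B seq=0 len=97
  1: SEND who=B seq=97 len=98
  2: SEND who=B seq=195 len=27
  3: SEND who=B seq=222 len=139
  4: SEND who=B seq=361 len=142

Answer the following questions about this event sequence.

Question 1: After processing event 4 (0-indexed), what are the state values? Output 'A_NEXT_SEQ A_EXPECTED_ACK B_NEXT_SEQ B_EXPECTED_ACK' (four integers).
After event 0: A_seq=5000 A_ack=0 B_seq=97 B_ack=5000
After event 1: A_seq=5000 A_ack=0 B_seq=195 B_ack=5000
After event 2: A_seq=5000 A_ack=0 B_seq=222 B_ack=5000
After event 3: A_seq=5000 A_ack=0 B_seq=361 B_ack=5000
After event 4: A_seq=5000 A_ack=0 B_seq=503 B_ack=5000

5000 0 503 5000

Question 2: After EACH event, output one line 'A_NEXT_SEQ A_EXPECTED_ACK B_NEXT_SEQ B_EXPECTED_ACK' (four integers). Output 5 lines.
5000 0 97 5000
5000 0 195 5000
5000 0 222 5000
5000 0 361 5000
5000 0 503 5000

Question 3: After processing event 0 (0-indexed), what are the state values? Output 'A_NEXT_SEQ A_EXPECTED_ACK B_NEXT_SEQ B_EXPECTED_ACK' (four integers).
After event 0: A_seq=5000 A_ack=0 B_seq=97 B_ack=5000

5000 0 97 5000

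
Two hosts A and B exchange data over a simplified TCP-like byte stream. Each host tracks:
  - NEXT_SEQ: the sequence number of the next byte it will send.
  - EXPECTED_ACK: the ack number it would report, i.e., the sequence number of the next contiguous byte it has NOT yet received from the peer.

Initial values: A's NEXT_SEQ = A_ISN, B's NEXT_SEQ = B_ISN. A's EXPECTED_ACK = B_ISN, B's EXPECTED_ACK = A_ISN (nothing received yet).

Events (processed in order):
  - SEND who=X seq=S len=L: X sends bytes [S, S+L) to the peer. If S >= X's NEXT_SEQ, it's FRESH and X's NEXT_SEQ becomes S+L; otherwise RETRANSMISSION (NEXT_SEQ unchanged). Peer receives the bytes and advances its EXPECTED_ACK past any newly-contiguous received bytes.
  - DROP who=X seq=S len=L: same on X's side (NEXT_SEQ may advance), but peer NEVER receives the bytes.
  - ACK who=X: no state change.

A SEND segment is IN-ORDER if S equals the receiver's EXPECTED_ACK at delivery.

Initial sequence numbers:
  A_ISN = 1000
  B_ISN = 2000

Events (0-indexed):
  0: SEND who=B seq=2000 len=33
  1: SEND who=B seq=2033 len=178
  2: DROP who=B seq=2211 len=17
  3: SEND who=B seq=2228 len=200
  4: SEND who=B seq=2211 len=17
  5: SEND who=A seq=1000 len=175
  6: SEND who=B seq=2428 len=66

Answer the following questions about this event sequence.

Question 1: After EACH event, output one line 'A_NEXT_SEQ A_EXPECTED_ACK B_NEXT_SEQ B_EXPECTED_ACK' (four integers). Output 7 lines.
1000 2033 2033 1000
1000 2211 2211 1000
1000 2211 2228 1000
1000 2211 2428 1000
1000 2428 2428 1000
1175 2428 2428 1175
1175 2494 2494 1175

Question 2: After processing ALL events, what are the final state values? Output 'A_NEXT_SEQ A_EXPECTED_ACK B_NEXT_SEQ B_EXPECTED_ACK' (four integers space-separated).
Answer: 1175 2494 2494 1175

Derivation:
After event 0: A_seq=1000 A_ack=2033 B_seq=2033 B_ack=1000
After event 1: A_seq=1000 A_ack=2211 B_seq=2211 B_ack=1000
After event 2: A_seq=1000 A_ack=2211 B_seq=2228 B_ack=1000
After event 3: A_seq=1000 A_ack=2211 B_seq=2428 B_ack=1000
After event 4: A_seq=1000 A_ack=2428 B_seq=2428 B_ack=1000
After event 5: A_seq=1175 A_ack=2428 B_seq=2428 B_ack=1175
After event 6: A_seq=1175 A_ack=2494 B_seq=2494 B_ack=1175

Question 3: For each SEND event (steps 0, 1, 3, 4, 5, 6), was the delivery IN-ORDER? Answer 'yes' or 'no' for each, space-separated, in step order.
Step 0: SEND seq=2000 -> in-order
Step 1: SEND seq=2033 -> in-order
Step 3: SEND seq=2228 -> out-of-order
Step 4: SEND seq=2211 -> in-order
Step 5: SEND seq=1000 -> in-order
Step 6: SEND seq=2428 -> in-order

Answer: yes yes no yes yes yes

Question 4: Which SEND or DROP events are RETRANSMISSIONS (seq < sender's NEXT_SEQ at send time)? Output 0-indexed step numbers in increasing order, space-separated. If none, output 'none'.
Step 0: SEND seq=2000 -> fresh
Step 1: SEND seq=2033 -> fresh
Step 2: DROP seq=2211 -> fresh
Step 3: SEND seq=2228 -> fresh
Step 4: SEND seq=2211 -> retransmit
Step 5: SEND seq=1000 -> fresh
Step 6: SEND seq=2428 -> fresh

Answer: 4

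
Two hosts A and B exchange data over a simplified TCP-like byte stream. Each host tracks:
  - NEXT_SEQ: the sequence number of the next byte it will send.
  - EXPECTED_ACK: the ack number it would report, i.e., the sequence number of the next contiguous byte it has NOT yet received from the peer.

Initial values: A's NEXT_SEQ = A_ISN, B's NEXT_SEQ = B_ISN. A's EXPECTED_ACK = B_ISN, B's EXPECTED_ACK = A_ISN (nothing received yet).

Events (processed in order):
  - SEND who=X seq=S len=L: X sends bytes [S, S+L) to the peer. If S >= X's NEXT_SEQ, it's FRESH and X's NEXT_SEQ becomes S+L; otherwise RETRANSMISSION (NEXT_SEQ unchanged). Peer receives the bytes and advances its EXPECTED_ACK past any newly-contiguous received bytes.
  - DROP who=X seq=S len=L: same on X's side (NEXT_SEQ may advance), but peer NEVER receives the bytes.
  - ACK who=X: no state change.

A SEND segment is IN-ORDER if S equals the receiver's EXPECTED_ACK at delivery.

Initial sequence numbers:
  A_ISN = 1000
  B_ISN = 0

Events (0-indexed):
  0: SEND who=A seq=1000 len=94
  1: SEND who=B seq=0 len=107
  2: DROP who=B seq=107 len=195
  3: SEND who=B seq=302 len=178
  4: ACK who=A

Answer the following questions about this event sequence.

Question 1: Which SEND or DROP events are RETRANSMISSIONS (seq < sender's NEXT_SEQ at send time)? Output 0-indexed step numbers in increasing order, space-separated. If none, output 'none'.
Step 0: SEND seq=1000 -> fresh
Step 1: SEND seq=0 -> fresh
Step 2: DROP seq=107 -> fresh
Step 3: SEND seq=302 -> fresh

Answer: none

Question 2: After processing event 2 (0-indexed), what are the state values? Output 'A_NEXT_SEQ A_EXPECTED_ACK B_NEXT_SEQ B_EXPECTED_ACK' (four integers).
After event 0: A_seq=1094 A_ack=0 B_seq=0 B_ack=1094
After event 1: A_seq=1094 A_ack=107 B_seq=107 B_ack=1094
After event 2: A_seq=1094 A_ack=107 B_seq=302 B_ack=1094

1094 107 302 1094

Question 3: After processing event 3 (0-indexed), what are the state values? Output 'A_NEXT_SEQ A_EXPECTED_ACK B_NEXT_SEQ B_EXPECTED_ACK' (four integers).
After event 0: A_seq=1094 A_ack=0 B_seq=0 B_ack=1094
After event 1: A_seq=1094 A_ack=107 B_seq=107 B_ack=1094
After event 2: A_seq=1094 A_ack=107 B_seq=302 B_ack=1094
After event 3: A_seq=1094 A_ack=107 B_seq=480 B_ack=1094

1094 107 480 1094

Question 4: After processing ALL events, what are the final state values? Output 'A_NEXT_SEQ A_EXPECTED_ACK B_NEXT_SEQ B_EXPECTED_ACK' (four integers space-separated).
Answer: 1094 107 480 1094

Derivation:
After event 0: A_seq=1094 A_ack=0 B_seq=0 B_ack=1094
After event 1: A_seq=1094 A_ack=107 B_seq=107 B_ack=1094
After event 2: A_seq=1094 A_ack=107 B_seq=302 B_ack=1094
After event 3: A_seq=1094 A_ack=107 B_seq=480 B_ack=1094
After event 4: A_seq=1094 A_ack=107 B_seq=480 B_ack=1094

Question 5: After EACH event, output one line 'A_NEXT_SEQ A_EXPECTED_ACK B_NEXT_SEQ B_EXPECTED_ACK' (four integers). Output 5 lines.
1094 0 0 1094
1094 107 107 1094
1094 107 302 1094
1094 107 480 1094
1094 107 480 1094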